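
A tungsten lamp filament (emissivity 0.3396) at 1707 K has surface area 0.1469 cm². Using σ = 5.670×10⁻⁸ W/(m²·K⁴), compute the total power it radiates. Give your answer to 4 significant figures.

Area A = 0.1469 cm² = 1.469×10⁻⁵ m².
P = εσAT⁴ = 0.3396 × 5.670×10⁻⁸ × 1.469×10⁻⁵ × (1707)⁴ = 2.402 W.

P ≈ 2.402 W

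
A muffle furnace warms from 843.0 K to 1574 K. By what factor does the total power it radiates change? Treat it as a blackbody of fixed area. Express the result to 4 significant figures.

P₂/P₁ ≈ 12.15

P ∝ T⁴, so P₂/P₁ = (T₂/T₁)⁴ = (1574/843.0)⁴ = (1.86714)⁴ = 12.15.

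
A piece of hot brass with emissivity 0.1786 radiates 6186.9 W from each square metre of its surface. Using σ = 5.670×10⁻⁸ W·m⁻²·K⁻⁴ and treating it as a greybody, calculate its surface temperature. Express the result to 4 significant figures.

I = εσT⁴, so T = (I/εσ)^(1/4) = (6186.9/(0.1786×5.670×10⁻⁸))^(1/4) = 884.1 K.

T ≈ 884.1 K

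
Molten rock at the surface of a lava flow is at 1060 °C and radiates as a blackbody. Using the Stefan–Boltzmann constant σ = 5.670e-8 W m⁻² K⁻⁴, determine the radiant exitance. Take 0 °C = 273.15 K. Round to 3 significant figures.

I ≈ 1.79×10⁵ W/m²

T = 1060 °C + 273.15 = 1333.15 K.
Stefan–Boltzmann: I = σT⁴ = 5.670×10⁻⁸ × (1333.15)⁴ = 1.79×10⁵ W/m².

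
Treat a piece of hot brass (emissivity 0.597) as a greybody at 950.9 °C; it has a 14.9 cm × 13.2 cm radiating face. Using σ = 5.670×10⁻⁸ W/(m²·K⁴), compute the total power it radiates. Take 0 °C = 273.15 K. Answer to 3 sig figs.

P ≈ 1.49×10³ W

T = 950.9 °C + 273.15 = 1224.05 K.
Area A = 0.149 × 0.132 = 0.019668 m².
P = εσAT⁴ = 0.597 × 5.670×10⁻⁸ × 0.019668 × (1224.05)⁴ = 1.49×10³ W.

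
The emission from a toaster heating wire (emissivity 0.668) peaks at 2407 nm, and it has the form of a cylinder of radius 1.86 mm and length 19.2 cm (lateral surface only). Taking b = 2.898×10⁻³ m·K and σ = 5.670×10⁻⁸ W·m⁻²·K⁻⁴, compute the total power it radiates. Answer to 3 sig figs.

Wien's law: T = b/λ_max = 2.898×10⁻³/2.407×10⁻⁶ = 1203.99 K.
Lateral area A = 2πrL = 2π×1.86×10⁻³×0.192 = 2.24385×10⁻³ m².
Then P = εσAT⁴ = 0.668×5.670×10⁻⁸×2.24385×10⁻³×(1203.99)⁴ = 179 W.

P ≈ 179 W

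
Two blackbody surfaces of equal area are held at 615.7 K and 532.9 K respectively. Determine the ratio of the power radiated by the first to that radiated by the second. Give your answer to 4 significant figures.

P₁/P₂ ≈ 1.782

With equal areas, P₁/P₂ = (T₁/T₂)⁴ = (615.7/532.9)⁴ = 1.782.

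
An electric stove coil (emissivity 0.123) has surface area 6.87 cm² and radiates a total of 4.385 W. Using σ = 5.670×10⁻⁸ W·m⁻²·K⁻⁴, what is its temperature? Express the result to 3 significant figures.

T ≈ 978 K

Area A = 6.87 cm² = 6.87×10⁻⁴ m².
P = εσAT⁴ ⇒ T = (P/(εσA))^(1/4) = (4.385/(0.123×5.670×10⁻⁸×6.87×10⁻⁴))^(1/4) = 978 K.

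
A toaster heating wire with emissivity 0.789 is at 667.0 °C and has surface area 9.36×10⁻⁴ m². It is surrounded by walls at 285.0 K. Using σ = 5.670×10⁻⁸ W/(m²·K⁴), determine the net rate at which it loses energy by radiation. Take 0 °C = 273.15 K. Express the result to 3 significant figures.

Net loss ≈ 32.4 W

T = 667.0 °C + 273.15 = 940.15 K.
Area A = 9.36×10⁻⁴ m².
Net radiated power P_net = εσA(T⁴ − T₀⁴) = 0.789×5.670×10⁻⁸×9.36×10⁻⁴×(940.15⁴ − 285.0⁴).
T⁴ − T₀⁴ = 7.81247×10¹¹ − 6.59750×10⁹ = 7.74650×10¹¹ K⁴, so P_net = 32.4 W.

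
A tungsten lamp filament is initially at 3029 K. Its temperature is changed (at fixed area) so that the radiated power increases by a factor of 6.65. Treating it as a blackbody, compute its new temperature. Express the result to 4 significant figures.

T₂ ≈ 4864 K

P ∝ T⁴, so T₂/T₁ = (P₂/P₁)^(1/4) = (6.65)^(1/4) = 1.60585.
T₂ = 3029 × 1.60585 = 4864 K.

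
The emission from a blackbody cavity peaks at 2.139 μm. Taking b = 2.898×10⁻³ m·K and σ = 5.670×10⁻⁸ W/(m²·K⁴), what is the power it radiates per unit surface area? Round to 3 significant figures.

Wien's law: T = b/λ_max = 2.898×10⁻³/2.139×10⁻⁶ = 1354.84 K.
Then I = σT⁴ = 5.670×10⁻⁸×(1354.84)⁴ = 1.91×10⁵ W/m².

I ≈ 1.91×10⁵ W/m²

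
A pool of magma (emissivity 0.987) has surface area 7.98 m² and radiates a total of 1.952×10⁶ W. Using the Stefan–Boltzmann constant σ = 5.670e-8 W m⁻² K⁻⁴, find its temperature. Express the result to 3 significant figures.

T ≈ 1.45×10³ K

Area A = 7.98 m².
P = εσAT⁴ ⇒ T = (P/(εσA))^(1/4) = (1.952×10⁶/(0.987×5.670×10⁻⁸×7.98))^(1/4) = 1.45×10³ K.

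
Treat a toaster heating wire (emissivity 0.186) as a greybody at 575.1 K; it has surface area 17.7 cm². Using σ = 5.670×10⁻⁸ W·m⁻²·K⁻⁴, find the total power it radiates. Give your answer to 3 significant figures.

Area A = 17.7 cm² = 1.77×10⁻³ m².
P = εσAT⁴ = 0.186 × 5.670×10⁻⁸ × 1.77×10⁻³ × (575.1)⁴ = 2.04 W.

P ≈ 2.04 W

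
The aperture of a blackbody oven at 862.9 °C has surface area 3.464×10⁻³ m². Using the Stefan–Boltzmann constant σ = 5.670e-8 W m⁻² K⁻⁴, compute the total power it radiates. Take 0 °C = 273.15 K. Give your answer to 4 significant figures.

P ≈ 327.2 W

T = 862.9 °C + 273.15 = 1136.05 K.
Area A = 3.464×10⁻³ m².
P = σAT⁴ = 5.670×10⁻⁸ × 3.464×10⁻³ × (1136.05)⁴ = 327.2 W.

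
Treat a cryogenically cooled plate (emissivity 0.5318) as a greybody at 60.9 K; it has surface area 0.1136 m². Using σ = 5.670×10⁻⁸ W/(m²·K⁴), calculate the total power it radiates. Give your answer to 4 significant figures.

Area A = 0.1136 m².
P = εσAT⁴ = 0.5318 × 5.670×10⁻⁸ × 0.1136 × (60.9)⁴ = 0.04712 W.

P ≈ 0.04712 W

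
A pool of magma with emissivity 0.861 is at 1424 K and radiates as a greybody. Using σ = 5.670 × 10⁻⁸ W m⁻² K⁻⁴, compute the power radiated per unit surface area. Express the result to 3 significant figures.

I ≈ 2.01×10⁵ W/m²

Stefan–Boltzmann: I = εσT⁴ = 0.861 × 5.670×10⁻⁸ × (1424)⁴ = 2.01×10⁵ W/m².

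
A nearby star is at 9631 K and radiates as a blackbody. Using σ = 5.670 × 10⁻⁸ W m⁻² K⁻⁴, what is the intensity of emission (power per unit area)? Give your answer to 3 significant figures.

I ≈ 4.88×10⁸ W/m²

Stefan–Boltzmann: I = σT⁴ = 5.670×10⁻⁸ × (9631)⁴ = 4.88×10⁸ W/m².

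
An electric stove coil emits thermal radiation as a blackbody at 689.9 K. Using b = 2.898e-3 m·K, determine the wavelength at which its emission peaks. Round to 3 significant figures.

Wien's displacement law: λ_max = b/T = (2.898×10⁻³ m·K)/(689.9 K) = 4.201×10⁻⁶ m.
That is 4.20 μm, in the infrared range.

λ_max ≈ 4.20 μm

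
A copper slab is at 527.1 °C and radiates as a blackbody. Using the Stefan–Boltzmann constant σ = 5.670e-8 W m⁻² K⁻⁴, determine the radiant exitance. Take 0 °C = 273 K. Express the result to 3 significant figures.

I ≈ 2.32×10⁴ W/m²

T = 527.1 °C + 273 = 800.1 K.
Stefan–Boltzmann: I = σT⁴ = 5.670×10⁻⁸ × (800.1)⁴ = 2.32×10⁴ W/m².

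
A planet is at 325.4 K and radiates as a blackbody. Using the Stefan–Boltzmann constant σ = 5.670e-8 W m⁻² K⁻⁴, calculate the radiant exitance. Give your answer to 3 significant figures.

Stefan–Boltzmann: I = σT⁴ = 5.670×10⁻⁸ × (325.4)⁴ = 636 W/m².

I ≈ 636 W/m²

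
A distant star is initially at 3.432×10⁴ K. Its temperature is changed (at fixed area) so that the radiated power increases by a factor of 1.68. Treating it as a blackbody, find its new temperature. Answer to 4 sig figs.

P ∝ T⁴, so T₂/T₁ = (P₂/P₁)^(1/4) = (1.68)^(1/4) = 1.13849.
T₂ = 3.432×10⁴ × 1.13849 = 3.907×10⁴ K.

T₂ ≈ 3.907×10⁴ K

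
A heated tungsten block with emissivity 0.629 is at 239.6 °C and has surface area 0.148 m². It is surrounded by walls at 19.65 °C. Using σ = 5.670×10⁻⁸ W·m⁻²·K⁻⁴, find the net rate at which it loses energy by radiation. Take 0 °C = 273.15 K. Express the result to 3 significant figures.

Net loss ≈ 326 W

T = 239.6 °C + 273.15 = 512.75 K.
Surroundings: T = 19.65 °C + 273.15 = 292.80 K.
Area A = 0.148 m².
Net radiated power P_net = εσA(T⁴ − T₀⁴) = 0.629×5.670×10⁻⁸×0.148×(512.75⁴ − 292.80⁴).
T⁴ − T₀⁴ = 6.91230×10¹⁰ − 7.34995×10⁹ = 6.17730×10¹⁰ K⁴, so P_net = 326 W.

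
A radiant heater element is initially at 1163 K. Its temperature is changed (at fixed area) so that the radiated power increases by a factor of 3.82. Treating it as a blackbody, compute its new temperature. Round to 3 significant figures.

P ∝ T⁴, so T₂/T₁ = (P₂/P₁)^(1/4) = (3.82)^(1/4) = 1.39803.
T₂ = 1163 × 1.39803 = 1.63×10³ K.

T₂ ≈ 1.63×10³ K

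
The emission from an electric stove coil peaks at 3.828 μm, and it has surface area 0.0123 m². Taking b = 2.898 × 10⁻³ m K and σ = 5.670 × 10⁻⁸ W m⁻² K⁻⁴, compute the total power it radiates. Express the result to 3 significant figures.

P ≈ 229 W

Wien's law: T = b/λ_max = 2.898×10⁻³/3.828×10⁻⁶ = 757.053 K.
Area A = 0.0123 m².
Then P = σAT⁴ = 5.670×10⁻⁸×0.0123×(757.053)⁴ = 229 W.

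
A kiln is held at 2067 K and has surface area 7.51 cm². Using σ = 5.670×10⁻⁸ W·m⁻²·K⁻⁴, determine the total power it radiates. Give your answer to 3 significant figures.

Area A = 7.51 cm² = 7.51×10⁻⁴ m².
P = σAT⁴ = 5.670×10⁻⁸ × 7.51×10⁻⁴ × (2067)⁴ = 777 W.

P ≈ 777 W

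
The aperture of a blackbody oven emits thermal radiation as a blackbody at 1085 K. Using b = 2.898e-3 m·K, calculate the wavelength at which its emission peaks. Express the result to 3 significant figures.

Wien's displacement law: λ_max = b/T = (2.898×10⁻³ m·K)/(1085 K) = 2.671×10⁻⁶ m.
That is 2.67×10³ nm, in the infrared range.

λ_max ≈ 2.67×10³ nm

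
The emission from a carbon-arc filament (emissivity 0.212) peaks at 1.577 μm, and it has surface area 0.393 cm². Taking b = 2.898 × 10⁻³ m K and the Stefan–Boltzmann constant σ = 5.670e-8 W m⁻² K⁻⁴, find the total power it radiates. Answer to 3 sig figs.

Wien's law: T = b/λ_max = 2.898×10⁻³/1.577×10⁻⁶ = 1837.67 K.
Area A = 0.393 cm² = 3.93×10⁻⁵ m².
Then P = εσAT⁴ = 0.212×5.670×10⁻⁸×3.93×10⁻⁵×(1837.67)⁴ = 5.39 W.

P ≈ 5.39 W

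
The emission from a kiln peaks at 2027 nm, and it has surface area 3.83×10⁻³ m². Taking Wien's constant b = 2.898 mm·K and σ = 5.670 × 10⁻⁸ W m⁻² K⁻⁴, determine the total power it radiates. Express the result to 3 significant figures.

P ≈ 907 W

Wien's law: T = b/λ_max = 2.898×10⁻³/2.027×10⁻⁶ = 1429.70 K.
Area A = 3.83×10⁻³ m².
Then P = σAT⁴ = 5.670×10⁻⁸×3.83×10⁻³×(1429.70)⁴ = 907 W.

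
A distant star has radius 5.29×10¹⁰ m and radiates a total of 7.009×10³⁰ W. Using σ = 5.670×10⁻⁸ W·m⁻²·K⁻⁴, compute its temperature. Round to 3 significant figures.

T ≈ 7.70×10³ K

Surface area A = 4πR² = 4π(5.29×10¹⁰ m)² = 3.51659×10²² m².
P = σAT⁴ ⇒ T = (P/(σA))^(1/4) = (7.009×10³⁰/(5.670×10⁻⁸×3.51659×10²²))^(1/4) = 7.70×10³ K.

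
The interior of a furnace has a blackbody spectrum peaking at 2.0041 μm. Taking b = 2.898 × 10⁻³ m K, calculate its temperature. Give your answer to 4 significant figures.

Wien's law gives T = b/λ_max = (2.898×10⁻³ m·K)/(2.0041×10⁻⁶ m) = 1446 K.

T ≈ 1446 K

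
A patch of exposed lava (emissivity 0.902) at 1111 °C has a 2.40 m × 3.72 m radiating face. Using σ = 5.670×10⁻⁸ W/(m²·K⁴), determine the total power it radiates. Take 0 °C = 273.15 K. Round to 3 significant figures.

P ≈ 1.68×10⁶ W

T = 1111 °C + 273.15 = 1384.15 K.
Area A = 2.40 × 3.72 = 8.928 m².
P = εσAT⁴ = 0.902 × 5.670×10⁻⁸ × 8.928 × (1384.15)⁴ = 1.68×10⁶ W.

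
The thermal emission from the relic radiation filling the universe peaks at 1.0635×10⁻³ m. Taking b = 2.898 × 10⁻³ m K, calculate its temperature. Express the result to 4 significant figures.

T ≈ 2.725 K

Wien's law gives T = b/λ_max = (2.898×10⁻³ m·K)/(1.0635×10⁻³ m) = 2.725 K.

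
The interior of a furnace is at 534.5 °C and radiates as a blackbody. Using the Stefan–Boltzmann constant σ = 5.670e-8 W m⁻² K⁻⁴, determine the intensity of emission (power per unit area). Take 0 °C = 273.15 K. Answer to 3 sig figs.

T = 534.5 °C + 273.15 = 807.65 K.
Stefan–Boltzmann: I = σT⁴ = 5.670×10⁻⁸ × (807.65)⁴ = 2.41×10⁴ W/m².

I ≈ 2.41×10⁴ W/m²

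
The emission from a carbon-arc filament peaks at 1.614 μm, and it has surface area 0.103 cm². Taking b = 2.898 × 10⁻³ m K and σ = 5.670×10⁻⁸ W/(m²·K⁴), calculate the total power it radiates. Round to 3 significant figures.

P ≈ 6.07 W

Wien's law: T = b/λ_max = 2.898×10⁻³/1.614×10⁻⁶ = 1795.54 K.
Area A = 0.103 cm² = 1.03×10⁻⁵ m².
Then P = σAT⁴ = 5.670×10⁻⁸×1.03×10⁻⁵×(1795.54)⁴ = 6.07 W.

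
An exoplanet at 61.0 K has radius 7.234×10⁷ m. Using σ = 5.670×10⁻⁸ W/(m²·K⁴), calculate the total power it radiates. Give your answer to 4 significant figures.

P ≈ 5.163×10¹⁶ W

Surface area A = 4πR² = 4π(7.234×10⁷ m)² = 6.57608×10¹⁶ m².
P = σAT⁴ = 5.670×10⁻⁸ × 6.57608×10¹⁶ × (61.0)⁴ = 5.163×10¹⁶ W.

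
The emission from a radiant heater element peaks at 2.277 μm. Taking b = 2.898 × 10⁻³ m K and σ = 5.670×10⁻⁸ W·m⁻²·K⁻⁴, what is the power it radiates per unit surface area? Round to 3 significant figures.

Wien's law: T = b/λ_max = 2.898×10⁻³/2.277×10⁻⁶ = 1272.73 K.
Then I = σT⁴ = 5.670×10⁻⁸×(1272.73)⁴ = 1.49×10⁵ W/m².

I ≈ 1.49×10⁵ W/m²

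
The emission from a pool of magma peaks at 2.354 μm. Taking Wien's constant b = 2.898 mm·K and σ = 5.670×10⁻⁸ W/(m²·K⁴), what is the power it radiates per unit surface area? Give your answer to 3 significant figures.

Wien's law: T = b/λ_max = 2.898×10⁻³/2.354×10⁻⁶ = 1231.10 K.
Then I = σT⁴ = 5.670×10⁻⁸×(1231.10)⁴ = 1.30×10⁵ W/m².

I ≈ 1.30×10⁵ W/m²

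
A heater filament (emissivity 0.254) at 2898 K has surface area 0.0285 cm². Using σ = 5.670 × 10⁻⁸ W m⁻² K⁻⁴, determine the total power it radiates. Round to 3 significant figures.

Area A = 0.0285 cm² = 2.85×10⁻⁶ m².
P = εσAT⁴ = 0.254 × 5.670×10⁻⁸ × 2.85×10⁻⁶ × (2898)⁴ = 2.90 W.

P ≈ 2.90 W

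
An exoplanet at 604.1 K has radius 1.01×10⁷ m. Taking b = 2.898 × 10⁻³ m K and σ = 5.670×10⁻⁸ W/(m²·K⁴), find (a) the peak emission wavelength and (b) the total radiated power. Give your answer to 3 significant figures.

λ_max ≈ 4.80 μm; P ≈ 9.68×10¹⁸ W

(a) λ_max = b/T = 2.898×10⁻³/604.1 = 4.797×10⁻⁶ m = 4.80 μm.
Surface area A = 4πR² = 4π(1.01×10⁷ m)² = 1.28190×10¹⁵ m².
(b) P = σAT⁴ = 5.670×10⁻⁸×1.28190×10¹⁵×(604.1)⁴ = 9.68×10¹⁸ W.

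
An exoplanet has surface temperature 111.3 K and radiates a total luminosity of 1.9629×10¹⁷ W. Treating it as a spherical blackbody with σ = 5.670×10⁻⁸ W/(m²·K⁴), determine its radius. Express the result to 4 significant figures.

R ≈ 4.237×10⁷ m

L = 4πR²σT⁴ ⇒ R = √(L/(4πσT⁴)).
σT⁴ = 8.70089 W/m², so R = √(1.9629×10¹⁷/(4π×8.70089)) = 4.237×10⁷ m.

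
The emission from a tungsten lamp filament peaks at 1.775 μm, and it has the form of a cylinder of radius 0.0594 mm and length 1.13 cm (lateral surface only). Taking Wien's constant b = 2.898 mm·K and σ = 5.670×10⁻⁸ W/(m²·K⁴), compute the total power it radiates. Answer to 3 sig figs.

Wien's law: T = b/λ_max = 2.898×10⁻³/1.775×10⁻⁶ = 1632.68 K.
Lateral area A = 2πrL = 2π×5.94×10⁻⁵×0.0113 = 4.21740×10⁻⁶ m².
Then P = σAT⁴ = 5.670×10⁻⁸×4.21740×10⁻⁶×(1632.68)⁴ = 1.70 W.

P ≈ 1.70 W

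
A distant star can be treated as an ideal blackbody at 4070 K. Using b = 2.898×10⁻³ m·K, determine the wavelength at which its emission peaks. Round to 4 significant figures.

λ_max ≈ 712.0 nm

Wien's displacement law: λ_max = b/T = (2.898×10⁻³ m·K)/(4070 K) = 7.1204×10⁻⁷ m.
That is 712.0 nm, in the visible range.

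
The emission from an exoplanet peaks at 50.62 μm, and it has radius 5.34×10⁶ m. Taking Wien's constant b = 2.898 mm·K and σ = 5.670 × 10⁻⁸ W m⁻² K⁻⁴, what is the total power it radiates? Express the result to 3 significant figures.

Wien's law: T = b/λ_max = 2.898×10⁻³/5.062×10⁻⁵ = 57.2501 K.
Surface area A = 4πR² = 4π(5.34×10⁶ m)² = 3.58338×10¹⁴ m².
Then P = σAT⁴ = 5.670×10⁻⁸×3.58338×10¹⁴×(57.2501)⁴ = 2.18×10¹⁴ W.

P ≈ 2.18×10¹⁴ W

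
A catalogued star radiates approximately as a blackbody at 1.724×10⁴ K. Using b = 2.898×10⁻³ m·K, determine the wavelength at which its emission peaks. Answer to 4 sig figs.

λ_max ≈ 168.1 nm

Wien's displacement law: λ_max = b/T = (2.898×10⁻³ m·K)/(1.724×10⁴ K) = 1.6810×10⁻⁷ m.
That is 168.1 nm, in the ultraviolet range.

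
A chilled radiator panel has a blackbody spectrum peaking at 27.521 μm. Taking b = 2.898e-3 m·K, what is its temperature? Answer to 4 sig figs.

T ≈ 105.3 K

Wien's law gives T = b/λ_max = (2.898×10⁻³ m·K)/(2.7521×10⁻⁵ m) = 105.3 K.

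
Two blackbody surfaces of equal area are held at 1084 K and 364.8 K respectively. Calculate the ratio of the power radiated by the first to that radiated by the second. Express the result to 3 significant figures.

With equal areas, P₁/P₂ = (T₁/T₂)⁴ = (1084/364.8)⁴ = 78.0.

P₁/P₂ ≈ 78.0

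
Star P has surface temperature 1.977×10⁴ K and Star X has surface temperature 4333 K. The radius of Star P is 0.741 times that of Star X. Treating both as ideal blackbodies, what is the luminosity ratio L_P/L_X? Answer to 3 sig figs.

L_P/L_X ≈ 238

L ∝ R²T⁴, so L_P/L_X = (R_P/R_X)²(T_P/T_X)⁴ = (0.741)² × (1.977×10⁴/4333)⁴ = 0.549081 × 433.383 = 238.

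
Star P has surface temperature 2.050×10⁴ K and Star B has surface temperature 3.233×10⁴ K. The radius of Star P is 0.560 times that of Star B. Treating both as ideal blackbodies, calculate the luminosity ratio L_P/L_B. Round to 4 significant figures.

L_P/L_B ≈ 0.05070

L ∝ R²T⁴, so L_P/L_B = (R_P/R_B)²(T_P/T_B)⁴ = (0.560)² × (2.050×10⁴/3.233×10⁴)⁴ = 0.3136 × 0.161656 = 0.05070.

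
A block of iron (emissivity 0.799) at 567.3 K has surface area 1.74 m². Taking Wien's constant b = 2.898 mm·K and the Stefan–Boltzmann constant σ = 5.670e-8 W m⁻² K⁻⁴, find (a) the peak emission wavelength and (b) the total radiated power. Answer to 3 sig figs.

λ_max ≈ 5.11 μm; P ≈ 8.16×10³ W

(a) λ_max = b/T = 2.898×10⁻³/567.3 = 5.108×10⁻⁶ m = 5.11 μm.
Area A = 1.74 m².
(b) P = εσAT⁴ = 0.799×5.670×10⁻⁸×1.74×(567.3)⁴ = 8.16×10³ W.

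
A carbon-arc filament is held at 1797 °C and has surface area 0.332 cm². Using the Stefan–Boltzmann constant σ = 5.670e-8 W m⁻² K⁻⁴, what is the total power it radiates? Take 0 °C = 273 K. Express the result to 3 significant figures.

T = 1797 °C + 273 = 2070 K.
Area A = 0.332 cm² = 3.32×10⁻⁵ m².
P = σAT⁴ = 5.670×10⁻⁸ × 3.32×10⁻⁵ × (2070)⁴ = 34.6 W.

P ≈ 34.6 W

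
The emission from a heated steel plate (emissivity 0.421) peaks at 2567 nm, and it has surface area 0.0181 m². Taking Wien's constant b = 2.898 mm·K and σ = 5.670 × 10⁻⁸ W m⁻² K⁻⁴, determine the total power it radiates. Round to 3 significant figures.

P ≈ 702 W

Wien's law: T = b/λ_max = 2.898×10⁻³/2.567×10⁻⁶ = 1128.94 K.
Area A = 0.0181 m².
Then P = εσAT⁴ = 0.421×5.670×10⁻⁸×0.0181×(1128.94)⁴ = 702 W.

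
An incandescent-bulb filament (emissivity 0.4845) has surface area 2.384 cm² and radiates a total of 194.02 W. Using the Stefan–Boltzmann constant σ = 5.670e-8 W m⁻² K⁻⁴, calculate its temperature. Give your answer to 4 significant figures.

Area A = 2.384 cm² = 2.384×10⁻⁴ m².
P = εσAT⁴ ⇒ T = (P/(εσA))^(1/4) = (194.02/(0.4845×5.670×10⁻⁸×2.384×10⁻⁴))^(1/4) = 2333 K.

T ≈ 2333 K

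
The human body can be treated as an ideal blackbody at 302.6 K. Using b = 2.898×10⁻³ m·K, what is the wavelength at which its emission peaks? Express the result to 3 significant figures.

λ_max ≈ 9.58 μm

Wien's displacement law: λ_max = b/T = (2.898×10⁻³ m·K)/(302.6 K) = 9.577×10⁻⁶ m.
That is 9.58 μm, in the infrared range.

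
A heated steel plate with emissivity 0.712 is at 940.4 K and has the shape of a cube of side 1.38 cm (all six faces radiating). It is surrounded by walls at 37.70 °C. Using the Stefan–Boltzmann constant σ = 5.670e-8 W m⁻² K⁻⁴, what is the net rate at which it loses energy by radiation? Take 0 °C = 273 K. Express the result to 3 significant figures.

Surroundings: T = 37.70 °C + 273 = 310.70 K.
Area A = 6s² = 6×(0.0138 m)² = 1.14264×10⁻³ m².
Net radiated power P_net = εσA(T⁴ − T₀⁴) = 0.712×5.670×10⁻⁸×1.14264×10⁻³×(940.4⁴ − 310.70⁴).
T⁴ − T₀⁴ = 7.82079×10¹¹ − 9.31891×10⁹ = 7.72760×10¹¹ K⁴, so P_net = 35.6 W.

Net loss ≈ 35.6 W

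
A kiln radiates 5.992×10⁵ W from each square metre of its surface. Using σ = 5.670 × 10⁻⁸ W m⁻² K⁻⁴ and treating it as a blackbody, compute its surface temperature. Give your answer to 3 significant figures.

I = σT⁴, so T = (I/σ)^(1/4) = (5.992×10⁵/(5.670×10⁻⁸))^(1/4) = 1.80×10³ K.

T ≈ 1.80×10³ K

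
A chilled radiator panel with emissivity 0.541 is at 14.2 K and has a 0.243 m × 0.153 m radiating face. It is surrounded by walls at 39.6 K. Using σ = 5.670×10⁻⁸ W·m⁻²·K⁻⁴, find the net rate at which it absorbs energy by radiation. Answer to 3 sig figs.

Net gain ≈ 2.76×10⁻³ W

Area A = 0.243 × 0.153 = 0.037179 m².
Net radiated power P_net = εσA(T⁴ − T₀⁴) = 0.541×5.670×10⁻⁸×0.037179×(14.2⁴ − 39.6⁴).
T⁴ − T₀⁴ = 40658.7 − 2.45913×10⁶ = -2.41847×10⁶ K⁴, so P_net = -2.76×10⁻³ W — negative, meaning a net gain of 2.76×10⁻³ W.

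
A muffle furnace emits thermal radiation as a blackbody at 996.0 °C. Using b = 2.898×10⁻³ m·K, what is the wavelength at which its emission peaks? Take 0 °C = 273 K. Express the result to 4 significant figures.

T = 996.0 °C + 273 = 1269.0 K.
Wien's displacement law: λ_max = b/T = (2.898×10⁻³ m·K)/(1269.0 K) = 2.2837×10⁻⁶ m.
That is 2284 nm, in the infrared range.

λ_max ≈ 2284 nm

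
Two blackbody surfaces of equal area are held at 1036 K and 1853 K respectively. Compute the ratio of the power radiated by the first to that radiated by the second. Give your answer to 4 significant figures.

With equal areas, P₁/P₂ = (T₁/T₂)⁴ = (1036/1853)⁴ = 0.09771.

P₁/P₂ ≈ 0.09771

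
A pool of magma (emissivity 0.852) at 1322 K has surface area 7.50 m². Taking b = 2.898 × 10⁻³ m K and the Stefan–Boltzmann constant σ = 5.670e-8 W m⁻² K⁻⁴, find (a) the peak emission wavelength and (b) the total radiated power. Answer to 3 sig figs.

λ_max ≈ 2.19 μm; P ≈ 1.11×10⁶ W

(a) λ_max = b/T = 2.898×10⁻³/1322 = 2.192×10⁻⁶ m = 2.19 μm.
Area A = 7.50 m².
(b) P = εσAT⁴ = 0.852×5.670×10⁻⁸×7.50×(1322)⁴ = 1.11×10⁶ W.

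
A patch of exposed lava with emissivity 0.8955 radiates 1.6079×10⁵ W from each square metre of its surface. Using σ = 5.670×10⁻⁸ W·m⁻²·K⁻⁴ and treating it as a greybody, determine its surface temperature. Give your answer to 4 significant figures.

T ≈ 1334 K

I = εσT⁴, so T = (I/εσ)^(1/4) = (1.6079×10⁵/(0.8955×5.670×10⁻⁸))^(1/4) = 1334 K.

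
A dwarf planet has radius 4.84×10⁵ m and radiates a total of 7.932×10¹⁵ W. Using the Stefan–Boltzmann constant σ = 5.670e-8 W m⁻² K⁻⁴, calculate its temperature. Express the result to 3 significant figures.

T ≈ 467 K

Surface area A = 4πR² = 4π(4.84×10⁵ m)² = 2.94375×10¹² m².
P = σAT⁴ ⇒ T = (P/(σA))^(1/4) = (7.932×10¹⁵/(5.670×10⁻⁸×2.94375×10¹²))^(1/4) = 467 K.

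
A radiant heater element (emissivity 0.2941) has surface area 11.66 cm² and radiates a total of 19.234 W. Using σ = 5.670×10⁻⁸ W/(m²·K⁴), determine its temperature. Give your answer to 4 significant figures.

T ≈ 997.3 K

Area A = 11.66 cm² = 1.166×10⁻³ m².
P = εσAT⁴ ⇒ T = (P/(εσA))^(1/4) = (19.234/(0.2941×5.670×10⁻⁸×1.166×10⁻³))^(1/4) = 997.3 K.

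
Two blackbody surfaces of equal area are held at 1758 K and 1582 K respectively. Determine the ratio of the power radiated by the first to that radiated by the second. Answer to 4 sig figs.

P₁/P₂ ≈ 1.525

With equal areas, P₁/P₂ = (T₁/T₂)⁴ = (1758/1582)⁴ = 1.525.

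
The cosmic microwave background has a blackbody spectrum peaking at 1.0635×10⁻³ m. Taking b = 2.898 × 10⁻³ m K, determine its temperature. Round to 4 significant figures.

Wien's law gives T = b/λ_max = (2.898×10⁻³ m·K)/(1.0635×10⁻³ m) = 2.725 K.

T ≈ 2.725 K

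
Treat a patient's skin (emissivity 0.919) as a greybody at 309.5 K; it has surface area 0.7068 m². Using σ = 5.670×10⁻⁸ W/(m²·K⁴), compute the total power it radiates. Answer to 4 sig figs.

P ≈ 337.9 W

Area A = 0.7068 m².
P = εσAT⁴ = 0.919 × 5.670×10⁻⁸ × 0.7068 × (309.5)⁴ = 337.9 W.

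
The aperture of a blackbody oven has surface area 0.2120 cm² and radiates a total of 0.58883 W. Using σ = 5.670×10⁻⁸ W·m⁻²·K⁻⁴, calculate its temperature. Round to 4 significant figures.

T ≈ 836.6 K

Area A = 0.2120 cm² = 2.120×10⁻⁵ m².
P = σAT⁴ ⇒ T = (P/(σA))^(1/4) = (0.58883/(5.670×10⁻⁸×2.120×10⁻⁵))^(1/4) = 836.6 K.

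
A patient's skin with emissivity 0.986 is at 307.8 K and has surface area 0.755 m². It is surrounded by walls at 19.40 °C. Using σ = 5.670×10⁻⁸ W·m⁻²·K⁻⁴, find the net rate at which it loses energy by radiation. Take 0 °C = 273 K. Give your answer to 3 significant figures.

Net loss ≈ 70.3 W

Surroundings: T = 19.40 °C + 273 = 292.40 K.
Area A = 0.755 m².
Net radiated power P_net = εσA(T⁴ − T₀⁴) = 0.986×5.670×10⁻⁸×0.755×(307.8⁴ − 292.40⁴).
T⁴ − T₀⁴ = 8.97583×10⁹ − 7.30987×10⁹ = 1.66596×10⁹ K⁴, so P_net = 70.3 W.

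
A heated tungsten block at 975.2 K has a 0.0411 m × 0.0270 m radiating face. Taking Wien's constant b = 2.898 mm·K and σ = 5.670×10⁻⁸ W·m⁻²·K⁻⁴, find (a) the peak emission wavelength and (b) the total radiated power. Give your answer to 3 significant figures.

(a) λ_max = b/T = 2.898×10⁻³/975.2 = 2.972×10⁻⁶ m = 2.97×10³ nm.
Area A = 0.0411 × 0.0270 = 1.1097×10⁻³ m².
(b) P = σAT⁴ = 5.670×10⁻⁸×1.1097×10⁻³×(975.2)⁴ = 56.9 W.

λ_max ≈ 2.97×10³ nm; P ≈ 56.9 W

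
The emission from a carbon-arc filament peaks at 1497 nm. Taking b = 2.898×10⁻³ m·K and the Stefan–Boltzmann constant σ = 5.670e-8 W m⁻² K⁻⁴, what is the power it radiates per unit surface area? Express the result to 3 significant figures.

Wien's law: T = b/λ_max = 2.898×10⁻³/1.497×10⁻⁶ = 1935.87 K.
Then I = σT⁴ = 5.670×10⁻⁸×(1935.87)⁴ = 7.96×10⁵ W/m².

I ≈ 7.96×10⁵ W/m²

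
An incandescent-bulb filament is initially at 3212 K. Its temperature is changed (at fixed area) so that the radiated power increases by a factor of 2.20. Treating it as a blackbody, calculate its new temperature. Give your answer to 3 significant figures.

P ∝ T⁴, so T₂/T₁ = (P₂/P₁)^(1/4) = (2.20)^(1/4) = 1.21788.
T₂ = 3212 × 1.21788 = 3.91×10³ K.

T₂ ≈ 3.91×10³ K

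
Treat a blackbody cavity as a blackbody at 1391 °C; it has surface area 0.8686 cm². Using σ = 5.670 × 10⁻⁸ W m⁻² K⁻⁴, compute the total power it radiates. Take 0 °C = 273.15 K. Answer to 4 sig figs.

T = 1391 °C + 273.15 = 1664.15 K.
Area A = 0.8686 cm² = 8.686×10⁻⁵ m².
P = σAT⁴ = 5.670×10⁻⁸ × 8.686×10⁻⁵ × (1664.15)⁴ = 37.77 W.

P ≈ 37.77 W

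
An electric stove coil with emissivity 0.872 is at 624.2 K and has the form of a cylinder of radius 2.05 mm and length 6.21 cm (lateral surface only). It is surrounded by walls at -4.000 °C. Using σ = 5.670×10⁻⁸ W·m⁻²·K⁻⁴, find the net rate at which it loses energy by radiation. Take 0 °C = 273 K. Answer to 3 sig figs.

Net loss ≈ 5.80 W

Surroundings: T = -4.000 °C + 273 = 269.000 K.
Lateral area A = 2πrL = 2π×2.05×10⁻³×0.0621 = 7.99881×10⁻⁴ m².
Net radiated power P_net = εσA(T⁴ − T₀⁴) = 0.872×5.670×10⁻⁸×7.99881×10⁻⁴×(624.2⁴ − 269.000⁴).
T⁴ − T₀⁴ = 1.51808×10¹¹ − 5.23611×10⁹ = 1.46572×10¹¹ K⁴, so P_net = 5.80 W.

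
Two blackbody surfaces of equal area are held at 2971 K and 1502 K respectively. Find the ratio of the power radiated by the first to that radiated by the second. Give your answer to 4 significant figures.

With equal areas, P₁/P₂ = (T₁/T₂)⁴ = (2971/1502)⁴ = 15.31.

P₁/P₂ ≈ 15.31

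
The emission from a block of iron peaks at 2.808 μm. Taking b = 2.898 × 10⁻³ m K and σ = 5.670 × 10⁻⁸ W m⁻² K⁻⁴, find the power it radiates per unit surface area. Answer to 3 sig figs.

I ≈ 6.43×10⁴ W/m²

Wien's law: T = b/λ_max = 2.898×10⁻³/2.808×10⁻⁶ = 1032.05 K.
Then I = σT⁴ = 5.670×10⁻⁸×(1032.05)⁴ = 6.43×10⁴ W/m².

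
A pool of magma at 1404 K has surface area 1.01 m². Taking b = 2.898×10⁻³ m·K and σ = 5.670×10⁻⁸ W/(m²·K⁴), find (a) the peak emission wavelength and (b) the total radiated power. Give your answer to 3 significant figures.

λ_max ≈ 2.06 μm; P ≈ 2.23×10⁵ W

(a) λ_max = b/T = 2.898×10⁻³/1404 = 2.064×10⁻⁶ m = 2.06 μm.
Area A = 1.01 m².
(b) P = σAT⁴ = 5.670×10⁻⁸×1.01×(1404)⁴ = 2.23×10⁵ W.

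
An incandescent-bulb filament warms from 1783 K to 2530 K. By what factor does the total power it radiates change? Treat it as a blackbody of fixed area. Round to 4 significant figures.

P ∝ T⁴, so P₂/P₁ = (T₂/T₁)⁴ = (2530/1783)⁴ = (1.41896)⁴ = 4.054.

P₂/P₁ ≈ 4.054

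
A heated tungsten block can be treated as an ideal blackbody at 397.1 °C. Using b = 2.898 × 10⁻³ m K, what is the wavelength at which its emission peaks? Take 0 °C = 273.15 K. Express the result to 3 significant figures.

T = 397.1 °C + 273.15 = 670.25 K.
Wien's displacement law: λ_max = b/T = (2.898×10⁻³ m·K)/(670.25 K) = 4.324×10⁻⁶ m.
That is 4.32 μm, in the infrared range.

λ_max ≈ 4.32 μm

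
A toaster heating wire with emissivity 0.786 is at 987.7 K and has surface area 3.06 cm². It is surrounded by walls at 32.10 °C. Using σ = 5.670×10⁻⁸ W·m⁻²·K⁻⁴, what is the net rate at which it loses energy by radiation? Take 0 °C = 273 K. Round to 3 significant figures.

Surroundings: T = 32.10 °C + 273 = 305.10 K.
Area A = 3.06 cm² = 3.06×10⁻⁴ m².
Net radiated power P_net = εσA(T⁴ − T₀⁴) = 0.786×5.670×10⁻⁸×3.06×10⁻⁴×(987.7⁴ − 305.10⁴).
T⁴ − T₀⁴ = 9.51700×10¹¹ − 8.66501×10⁹ = 9.43035×10¹¹ K⁴, so P_net = 12.9 W.

Net loss ≈ 12.9 W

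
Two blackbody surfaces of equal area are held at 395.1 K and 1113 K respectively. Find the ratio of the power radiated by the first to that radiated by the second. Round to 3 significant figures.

P₁/P₂ ≈ 0.0159

With equal areas, P₁/P₂ = (T₁/T₂)⁴ = (395.1/1113)⁴ = 0.0159.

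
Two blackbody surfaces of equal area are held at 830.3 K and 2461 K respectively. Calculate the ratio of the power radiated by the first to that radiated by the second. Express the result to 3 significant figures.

With equal areas, P₁/P₂ = (T₁/T₂)⁴ = (830.3/2461)⁴ = 0.0130.

P₁/P₂ ≈ 0.0130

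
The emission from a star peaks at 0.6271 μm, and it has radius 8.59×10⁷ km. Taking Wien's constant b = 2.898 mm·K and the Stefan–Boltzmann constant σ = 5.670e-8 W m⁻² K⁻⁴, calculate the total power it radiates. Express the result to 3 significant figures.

P ≈ 2.40×10³⁰ W

Wien's law: T = b/λ_max = 2.898×10⁻³/6.271×10⁻⁷ = 4621.27 K.
Surface area A = 4πR² = 4π(8.59×10¹⁰ m)² = 9.27249×10²² m².
Then P = σAT⁴ = 5.670×10⁻⁸×9.27249×10²²×(4621.27)⁴ = 2.40×10³⁰ W.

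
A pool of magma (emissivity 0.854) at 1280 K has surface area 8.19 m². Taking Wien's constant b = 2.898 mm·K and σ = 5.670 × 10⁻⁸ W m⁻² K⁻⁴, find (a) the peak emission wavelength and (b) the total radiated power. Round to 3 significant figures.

(a) λ_max = b/T = 2.898×10⁻³/1280 = 2.264×10⁻⁶ m = 2.26×10³ nm.
Area A = 8.19 m².
(b) P = εσAT⁴ = 0.854×5.670×10⁻⁸×8.19×(1280)⁴ = 1.06×10⁶ W.

λ_max ≈ 2.26×10³ nm; P ≈ 1.06×10⁶ W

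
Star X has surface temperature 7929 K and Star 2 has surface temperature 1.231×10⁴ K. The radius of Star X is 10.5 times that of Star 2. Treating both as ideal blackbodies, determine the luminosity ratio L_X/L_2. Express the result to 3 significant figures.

L ∝ R²T⁴, so L_X/L_2 = (R_X/R_2)²(T_X/T_2)⁴ = (10.5)² × (7929/1.231×10⁴)⁴ = 110.25 × 0.172124 = 19.0.

L_X/L_2 ≈ 19.0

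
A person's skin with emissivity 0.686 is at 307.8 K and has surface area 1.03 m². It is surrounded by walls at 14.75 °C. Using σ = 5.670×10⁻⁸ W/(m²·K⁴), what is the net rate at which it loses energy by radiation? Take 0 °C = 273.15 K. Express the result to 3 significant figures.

Surroundings: T = 14.75 °C + 273.15 = 287.90 K.
Area A = 1.03 m².
Net radiated power P_net = εσA(T⁴ − T₀⁴) = 0.686×5.670×10⁻⁸×1.03×(307.8⁴ − 287.90⁴).
T⁴ − T₀⁴ = 8.97583×10⁹ − 6.87016×10⁹ = 2.10567×10⁹ K⁴, so P_net = 84.4 W.

Net loss ≈ 84.4 W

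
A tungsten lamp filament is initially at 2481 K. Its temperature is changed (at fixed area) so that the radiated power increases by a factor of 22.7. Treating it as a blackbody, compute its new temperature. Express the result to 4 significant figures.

P ∝ T⁴, so T₂/T₁ = (P₂/P₁)^(1/4) = (22.7)^(1/4) = 2.18276.
T₂ = 2481 × 2.18276 = 5415 K.

T₂ ≈ 5415 K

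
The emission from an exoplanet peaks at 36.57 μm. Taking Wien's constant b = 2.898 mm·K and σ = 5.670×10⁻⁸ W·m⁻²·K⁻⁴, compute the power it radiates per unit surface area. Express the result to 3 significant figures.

I ≈ 2.24 W/m²

Wien's law: T = b/λ_max = 2.898×10⁻³/3.657×10⁻⁵ = 79.2453 K.
Then I = σT⁴ = 5.670×10⁻⁸×(79.2453)⁴ = 2.24 W/m².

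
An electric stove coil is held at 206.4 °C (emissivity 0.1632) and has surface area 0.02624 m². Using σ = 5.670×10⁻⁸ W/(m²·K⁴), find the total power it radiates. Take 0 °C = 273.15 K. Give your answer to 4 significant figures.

P ≈ 12.84 W

T = 206.4 °C + 273.15 = 479.55 K.
Area A = 0.02624 m².
P = εσAT⁴ = 0.1632 × 5.670×10⁻⁸ × 0.02624 × (479.55)⁴ = 12.84 W.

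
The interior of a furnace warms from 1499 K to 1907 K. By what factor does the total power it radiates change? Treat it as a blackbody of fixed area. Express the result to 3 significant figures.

P ∝ T⁴, so P₂/P₁ = (T₂/T₁)⁴ = (1907/1499)⁴ = (1.27218)⁴ = 2.62.

P₂/P₁ ≈ 2.62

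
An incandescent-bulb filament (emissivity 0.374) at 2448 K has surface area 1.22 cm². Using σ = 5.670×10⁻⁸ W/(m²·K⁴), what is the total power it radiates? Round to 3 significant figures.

Area A = 1.22 cm² = 1.22×10⁻⁴ m².
P = εσAT⁴ = 0.374 × 5.670×10⁻⁸ × 1.22×10⁻⁴ × (2448)⁴ = 92.9 W.

P ≈ 92.9 W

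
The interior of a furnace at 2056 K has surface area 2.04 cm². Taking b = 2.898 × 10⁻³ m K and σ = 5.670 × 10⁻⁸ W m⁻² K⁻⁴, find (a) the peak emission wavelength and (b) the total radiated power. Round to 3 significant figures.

λ_max ≈ 1.41×10³ nm; P ≈ 207 W

(a) λ_max = b/T = 2.898×10⁻³/2056 = 1.410×10⁻⁶ m = 1.41×10³ nm.
Area A = 2.04 cm² = 2.04×10⁻⁴ m².
(b) P = σAT⁴ = 5.670×10⁻⁸×2.04×10⁻⁴×(2056)⁴ = 207 W.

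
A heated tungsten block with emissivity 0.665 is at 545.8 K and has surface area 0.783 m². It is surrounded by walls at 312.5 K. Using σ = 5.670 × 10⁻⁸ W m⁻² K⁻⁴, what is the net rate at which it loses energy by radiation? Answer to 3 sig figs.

Area A = 0.783 m².
Net radiated power P_net = εσA(T⁴ − T₀⁴) = 0.665×5.670×10⁻⁸×0.783×(545.8⁴ − 312.5⁴).
T⁴ − T₀⁴ = 8.87430×10¹⁰ − 9.53674×10⁹ = 7.92063×10¹⁰ K⁴, so P_net = 2.34×10³ W.

Net loss ≈ 2.34×10³ W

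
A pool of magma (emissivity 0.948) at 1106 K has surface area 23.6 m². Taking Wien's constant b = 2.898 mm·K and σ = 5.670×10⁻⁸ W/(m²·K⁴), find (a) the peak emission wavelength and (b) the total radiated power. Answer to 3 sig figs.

(a) λ_max = b/T = 2.898×10⁻³/1106 = 2.620×10⁻⁶ m = 2.62×10³ nm.
Area A = 23.6 m².
(b) P = εσAT⁴ = 0.948×5.670×10⁻⁸×23.6×(1106)⁴ = 1.90×10⁶ W.

λ_max ≈ 2.62×10³ nm; P ≈ 1.90×10⁶ W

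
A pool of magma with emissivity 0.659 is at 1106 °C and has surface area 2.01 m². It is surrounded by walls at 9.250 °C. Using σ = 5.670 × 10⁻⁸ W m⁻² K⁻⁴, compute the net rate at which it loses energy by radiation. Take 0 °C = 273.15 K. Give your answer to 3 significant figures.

Net loss ≈ 2.71×10⁵ W

T = 1106 °C + 273.15 = 1379.15 K.
Surroundings: T = 9.250 °C + 273.15 = 282.400 K.
Area A = 2.01 m².
Net radiated power P_net = εσA(T⁴ − T₀⁴) = 0.659×5.670×10⁻⁸×2.01×(1379.15⁴ − 282.400⁴).
T⁴ − T₀⁴ = 3.61781×10¹² − 6.36002×10⁹ = 3.61145×10¹² K⁴, so P_net = 2.71×10⁵ W.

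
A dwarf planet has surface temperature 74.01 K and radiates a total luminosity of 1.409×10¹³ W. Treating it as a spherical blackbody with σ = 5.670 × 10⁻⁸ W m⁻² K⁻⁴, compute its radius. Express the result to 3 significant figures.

R ≈ 8.12×10⁵ m

L = 4πR²σT⁴ ⇒ R = √(L/(4πσT⁴)).
σT⁴ = 1.70116 W/m², so R = √(1.409×10¹³/(4π×1.70116)) = 8.12×10⁵ m.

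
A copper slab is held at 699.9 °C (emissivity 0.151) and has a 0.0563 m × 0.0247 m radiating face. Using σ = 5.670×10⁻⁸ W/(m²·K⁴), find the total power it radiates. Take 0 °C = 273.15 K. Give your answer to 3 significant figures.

T = 699.9 °C + 273.15 = 973.05 K.
Area A = 0.0563 × 0.0247 = 1.39061×10⁻³ m².
P = εσAT⁴ = 0.151 × 5.670×10⁻⁸ × 1.39061×10⁻³ × (973.05)⁴ = 10.7 W.

P ≈ 10.7 W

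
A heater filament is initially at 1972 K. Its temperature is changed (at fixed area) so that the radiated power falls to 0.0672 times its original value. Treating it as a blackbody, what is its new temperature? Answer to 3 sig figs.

T₂ ≈ 1.00×10³ K

P ∝ T⁴, so T₂/T₁ = (P₂/P₁)^(1/4) = (0.0672)^(1/4) = 0.509146.
T₂ = 1972 × 0.509146 = 1.00×10³ K.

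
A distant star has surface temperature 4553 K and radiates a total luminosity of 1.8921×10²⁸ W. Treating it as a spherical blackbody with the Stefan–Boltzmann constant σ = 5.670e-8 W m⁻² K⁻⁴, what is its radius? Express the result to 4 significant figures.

R ≈ 7.861×10⁹ m

L = 4πR²σT⁴ ⇒ R = √(L/(4πσT⁴)).
σT⁴ = 2.43654×10⁷ W/m², so R = √(1.8921×10²⁸/(4π×2.43654×10⁷)) = 7.861×10⁹ m.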